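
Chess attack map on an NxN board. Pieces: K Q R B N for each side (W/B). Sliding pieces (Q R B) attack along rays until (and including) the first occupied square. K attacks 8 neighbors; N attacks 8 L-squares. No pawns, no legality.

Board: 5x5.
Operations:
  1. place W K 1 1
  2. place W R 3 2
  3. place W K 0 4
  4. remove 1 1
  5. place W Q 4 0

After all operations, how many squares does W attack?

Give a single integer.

Op 1: place WK@(1,1)
Op 2: place WR@(3,2)
Op 3: place WK@(0,4)
Op 4: remove (1,1)
Op 5: place WQ@(4,0)
Per-piece attacks for W:
  WK@(0,4): attacks (0,3) (1,4) (1,3)
  WR@(3,2): attacks (3,3) (3,4) (3,1) (3,0) (4,2) (2,2) (1,2) (0,2)
  WQ@(4,0): attacks (4,1) (4,2) (4,3) (4,4) (3,0) (2,0) (1,0) (0,0) (3,1) (2,2) (1,3) (0,4) [ray(-1,1) blocked at (0,4)]
Union (18 distinct): (0,0) (0,2) (0,3) (0,4) (1,0) (1,2) (1,3) (1,4) (2,0) (2,2) (3,0) (3,1) (3,3) (3,4) (4,1) (4,2) (4,3) (4,4)

Answer: 18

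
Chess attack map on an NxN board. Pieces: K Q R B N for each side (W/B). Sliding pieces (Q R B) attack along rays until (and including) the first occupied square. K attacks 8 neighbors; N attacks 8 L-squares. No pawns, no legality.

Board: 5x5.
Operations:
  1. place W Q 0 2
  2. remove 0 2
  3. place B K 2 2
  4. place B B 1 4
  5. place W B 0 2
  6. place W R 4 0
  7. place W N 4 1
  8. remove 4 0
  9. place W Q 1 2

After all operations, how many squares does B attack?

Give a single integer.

Op 1: place WQ@(0,2)
Op 2: remove (0,2)
Op 3: place BK@(2,2)
Op 4: place BB@(1,4)
Op 5: place WB@(0,2)
Op 6: place WR@(4,0)
Op 7: place WN@(4,1)
Op 8: remove (4,0)
Op 9: place WQ@(1,2)
Per-piece attacks for B:
  BB@(1,4): attacks (2,3) (3,2) (4,1) (0,3) [ray(1,-1) blocked at (4,1)]
  BK@(2,2): attacks (2,3) (2,1) (3,2) (1,2) (3,3) (3,1) (1,3) (1,1)
Union (10 distinct): (0,3) (1,1) (1,2) (1,3) (2,1) (2,3) (3,1) (3,2) (3,3) (4,1)

Answer: 10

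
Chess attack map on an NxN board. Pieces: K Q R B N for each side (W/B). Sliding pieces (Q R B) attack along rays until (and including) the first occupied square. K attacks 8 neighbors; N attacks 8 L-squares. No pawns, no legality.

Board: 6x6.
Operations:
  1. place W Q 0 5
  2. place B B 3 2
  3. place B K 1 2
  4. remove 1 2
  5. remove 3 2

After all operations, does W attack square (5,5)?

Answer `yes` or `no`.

Answer: yes

Derivation:
Op 1: place WQ@(0,5)
Op 2: place BB@(3,2)
Op 3: place BK@(1,2)
Op 4: remove (1,2)
Op 5: remove (3,2)
Per-piece attacks for W:
  WQ@(0,5): attacks (0,4) (0,3) (0,2) (0,1) (0,0) (1,5) (2,5) (3,5) (4,5) (5,5) (1,4) (2,3) (3,2) (4,1) (5,0)
W attacks (5,5): yes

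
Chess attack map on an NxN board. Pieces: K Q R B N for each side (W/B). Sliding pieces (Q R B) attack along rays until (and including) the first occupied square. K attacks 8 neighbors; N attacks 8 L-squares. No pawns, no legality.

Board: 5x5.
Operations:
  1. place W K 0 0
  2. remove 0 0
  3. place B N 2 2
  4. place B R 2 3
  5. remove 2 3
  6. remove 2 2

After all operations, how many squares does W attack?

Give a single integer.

Answer: 0

Derivation:
Op 1: place WK@(0,0)
Op 2: remove (0,0)
Op 3: place BN@(2,2)
Op 4: place BR@(2,3)
Op 5: remove (2,3)
Op 6: remove (2,2)
Per-piece attacks for W:
Union (0 distinct): (none)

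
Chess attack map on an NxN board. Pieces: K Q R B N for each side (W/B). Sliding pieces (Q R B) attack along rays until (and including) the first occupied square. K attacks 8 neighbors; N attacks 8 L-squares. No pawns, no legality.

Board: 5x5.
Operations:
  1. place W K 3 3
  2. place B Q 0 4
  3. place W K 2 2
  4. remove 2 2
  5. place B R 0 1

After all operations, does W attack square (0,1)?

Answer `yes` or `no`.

Answer: no

Derivation:
Op 1: place WK@(3,3)
Op 2: place BQ@(0,4)
Op 3: place WK@(2,2)
Op 4: remove (2,2)
Op 5: place BR@(0,1)
Per-piece attacks for W:
  WK@(3,3): attacks (3,4) (3,2) (4,3) (2,3) (4,4) (4,2) (2,4) (2,2)
W attacks (0,1): no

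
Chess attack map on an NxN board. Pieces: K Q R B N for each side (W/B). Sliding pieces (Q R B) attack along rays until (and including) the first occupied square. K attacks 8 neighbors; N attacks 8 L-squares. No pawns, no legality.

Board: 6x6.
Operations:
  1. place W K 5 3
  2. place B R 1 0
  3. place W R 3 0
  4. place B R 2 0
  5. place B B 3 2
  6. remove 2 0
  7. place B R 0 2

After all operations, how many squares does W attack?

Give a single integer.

Op 1: place WK@(5,3)
Op 2: place BR@(1,0)
Op 3: place WR@(3,0)
Op 4: place BR@(2,0)
Op 5: place BB@(3,2)
Op 6: remove (2,0)
Op 7: place BR@(0,2)
Per-piece attacks for W:
  WR@(3,0): attacks (3,1) (3,2) (4,0) (5,0) (2,0) (1,0) [ray(0,1) blocked at (3,2); ray(-1,0) blocked at (1,0)]
  WK@(5,3): attacks (5,4) (5,2) (4,3) (4,4) (4,2)
Union (11 distinct): (1,0) (2,0) (3,1) (3,2) (4,0) (4,2) (4,3) (4,4) (5,0) (5,2) (5,4)

Answer: 11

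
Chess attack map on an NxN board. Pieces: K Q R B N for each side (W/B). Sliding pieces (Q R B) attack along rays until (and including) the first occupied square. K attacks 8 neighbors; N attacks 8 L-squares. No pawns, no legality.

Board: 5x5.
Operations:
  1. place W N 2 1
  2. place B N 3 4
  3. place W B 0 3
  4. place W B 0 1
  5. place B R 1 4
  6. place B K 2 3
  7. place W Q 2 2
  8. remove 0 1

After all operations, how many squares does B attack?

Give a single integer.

Answer: 12

Derivation:
Op 1: place WN@(2,1)
Op 2: place BN@(3,4)
Op 3: place WB@(0,3)
Op 4: place WB@(0,1)
Op 5: place BR@(1,4)
Op 6: place BK@(2,3)
Op 7: place WQ@(2,2)
Op 8: remove (0,1)
Per-piece attacks for B:
  BR@(1,4): attacks (1,3) (1,2) (1,1) (1,0) (2,4) (3,4) (0,4) [ray(1,0) blocked at (3,4)]
  BK@(2,3): attacks (2,4) (2,2) (3,3) (1,3) (3,4) (3,2) (1,4) (1,2)
  BN@(3,4): attacks (4,2) (2,2) (1,3)
Union (12 distinct): (0,4) (1,0) (1,1) (1,2) (1,3) (1,4) (2,2) (2,4) (3,2) (3,3) (3,4) (4,2)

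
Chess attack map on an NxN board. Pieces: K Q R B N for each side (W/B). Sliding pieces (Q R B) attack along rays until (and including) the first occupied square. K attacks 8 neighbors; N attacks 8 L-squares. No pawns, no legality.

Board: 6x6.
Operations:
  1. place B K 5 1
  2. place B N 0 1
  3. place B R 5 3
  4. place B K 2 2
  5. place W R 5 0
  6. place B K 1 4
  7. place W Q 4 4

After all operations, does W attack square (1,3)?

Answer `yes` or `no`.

Answer: no

Derivation:
Op 1: place BK@(5,1)
Op 2: place BN@(0,1)
Op 3: place BR@(5,3)
Op 4: place BK@(2,2)
Op 5: place WR@(5,0)
Op 6: place BK@(1,4)
Op 7: place WQ@(4,4)
Per-piece attacks for W:
  WQ@(4,4): attacks (4,5) (4,3) (4,2) (4,1) (4,0) (5,4) (3,4) (2,4) (1,4) (5,5) (5,3) (3,5) (3,3) (2,2) [ray(-1,0) blocked at (1,4); ray(1,-1) blocked at (5,3); ray(-1,-1) blocked at (2,2)]
  WR@(5,0): attacks (5,1) (4,0) (3,0) (2,0) (1,0) (0,0) [ray(0,1) blocked at (5,1)]
W attacks (1,3): no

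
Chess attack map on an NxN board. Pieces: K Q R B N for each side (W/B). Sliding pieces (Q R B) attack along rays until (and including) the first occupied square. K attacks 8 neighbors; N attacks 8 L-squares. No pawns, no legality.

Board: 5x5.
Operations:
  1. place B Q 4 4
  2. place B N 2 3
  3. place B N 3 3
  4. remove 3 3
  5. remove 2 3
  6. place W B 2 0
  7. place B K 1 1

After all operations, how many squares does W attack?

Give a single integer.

Op 1: place BQ@(4,4)
Op 2: place BN@(2,3)
Op 3: place BN@(3,3)
Op 4: remove (3,3)
Op 5: remove (2,3)
Op 6: place WB@(2,0)
Op 7: place BK@(1,1)
Per-piece attacks for W:
  WB@(2,0): attacks (3,1) (4,2) (1,1) [ray(-1,1) blocked at (1,1)]
Union (3 distinct): (1,1) (3,1) (4,2)

Answer: 3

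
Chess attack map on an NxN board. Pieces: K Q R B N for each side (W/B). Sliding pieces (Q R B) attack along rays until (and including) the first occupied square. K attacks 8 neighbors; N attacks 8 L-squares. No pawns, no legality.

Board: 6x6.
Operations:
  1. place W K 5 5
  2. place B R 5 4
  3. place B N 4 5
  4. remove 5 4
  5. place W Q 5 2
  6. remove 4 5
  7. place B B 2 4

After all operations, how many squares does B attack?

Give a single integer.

Answer: 7

Derivation:
Op 1: place WK@(5,5)
Op 2: place BR@(5,4)
Op 3: place BN@(4,5)
Op 4: remove (5,4)
Op 5: place WQ@(5,2)
Op 6: remove (4,5)
Op 7: place BB@(2,4)
Per-piece attacks for B:
  BB@(2,4): attacks (3,5) (3,3) (4,2) (5,1) (1,5) (1,3) (0,2)
Union (7 distinct): (0,2) (1,3) (1,5) (3,3) (3,5) (4,2) (5,1)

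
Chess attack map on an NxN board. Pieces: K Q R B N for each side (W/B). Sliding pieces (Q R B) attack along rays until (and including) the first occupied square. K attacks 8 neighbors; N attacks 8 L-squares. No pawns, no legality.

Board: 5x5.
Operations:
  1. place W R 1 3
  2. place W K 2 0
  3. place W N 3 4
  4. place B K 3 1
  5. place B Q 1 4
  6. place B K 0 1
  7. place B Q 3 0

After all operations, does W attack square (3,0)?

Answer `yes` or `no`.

Op 1: place WR@(1,3)
Op 2: place WK@(2,0)
Op 3: place WN@(3,4)
Op 4: place BK@(3,1)
Op 5: place BQ@(1,4)
Op 6: place BK@(0,1)
Op 7: place BQ@(3,0)
Per-piece attacks for W:
  WR@(1,3): attacks (1,4) (1,2) (1,1) (1,0) (2,3) (3,3) (4,3) (0,3) [ray(0,1) blocked at (1,4)]
  WK@(2,0): attacks (2,1) (3,0) (1,0) (3,1) (1,1)
  WN@(3,4): attacks (4,2) (2,2) (1,3)
W attacks (3,0): yes

Answer: yes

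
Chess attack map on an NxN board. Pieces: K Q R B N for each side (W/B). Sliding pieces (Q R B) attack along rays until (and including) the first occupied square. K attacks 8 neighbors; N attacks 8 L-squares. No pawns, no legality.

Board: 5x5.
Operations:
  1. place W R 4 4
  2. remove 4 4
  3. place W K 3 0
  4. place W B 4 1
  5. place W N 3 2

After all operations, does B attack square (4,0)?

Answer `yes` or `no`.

Op 1: place WR@(4,4)
Op 2: remove (4,4)
Op 3: place WK@(3,0)
Op 4: place WB@(4,1)
Op 5: place WN@(3,2)
Per-piece attacks for B:
B attacks (4,0): no

Answer: no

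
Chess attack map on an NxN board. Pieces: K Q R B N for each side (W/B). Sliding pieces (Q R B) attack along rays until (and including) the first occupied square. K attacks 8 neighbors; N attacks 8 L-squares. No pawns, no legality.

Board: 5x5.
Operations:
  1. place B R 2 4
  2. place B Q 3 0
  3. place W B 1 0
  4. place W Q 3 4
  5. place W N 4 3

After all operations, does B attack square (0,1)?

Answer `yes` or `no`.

Op 1: place BR@(2,4)
Op 2: place BQ@(3,0)
Op 3: place WB@(1,0)
Op 4: place WQ@(3,4)
Op 5: place WN@(4,3)
Per-piece attacks for B:
  BR@(2,4): attacks (2,3) (2,2) (2,1) (2,0) (3,4) (1,4) (0,4) [ray(1,0) blocked at (3,4)]
  BQ@(3,0): attacks (3,1) (3,2) (3,3) (3,4) (4,0) (2,0) (1,0) (4,1) (2,1) (1,2) (0,3) [ray(0,1) blocked at (3,4); ray(-1,0) blocked at (1,0)]
B attacks (0,1): no

Answer: no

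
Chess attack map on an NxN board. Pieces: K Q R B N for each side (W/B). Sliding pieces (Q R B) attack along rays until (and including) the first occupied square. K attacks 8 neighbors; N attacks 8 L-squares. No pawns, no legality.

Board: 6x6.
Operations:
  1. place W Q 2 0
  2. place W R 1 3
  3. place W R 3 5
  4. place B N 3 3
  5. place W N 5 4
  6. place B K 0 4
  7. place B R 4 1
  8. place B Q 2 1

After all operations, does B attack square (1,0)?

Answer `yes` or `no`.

Op 1: place WQ@(2,0)
Op 2: place WR@(1,3)
Op 3: place WR@(3,5)
Op 4: place BN@(3,3)
Op 5: place WN@(5,4)
Op 6: place BK@(0,4)
Op 7: place BR@(4,1)
Op 8: place BQ@(2,1)
Per-piece attacks for B:
  BK@(0,4): attacks (0,5) (0,3) (1,4) (1,5) (1,3)
  BQ@(2,1): attacks (2,2) (2,3) (2,4) (2,5) (2,0) (3,1) (4,1) (1,1) (0,1) (3,2) (4,3) (5,4) (3,0) (1,2) (0,3) (1,0) [ray(0,-1) blocked at (2,0); ray(1,0) blocked at (4,1); ray(1,1) blocked at (5,4)]
  BN@(3,3): attacks (4,5) (5,4) (2,5) (1,4) (4,1) (5,2) (2,1) (1,2)
  BR@(4,1): attacks (4,2) (4,3) (4,4) (4,5) (4,0) (5,1) (3,1) (2,1) [ray(-1,0) blocked at (2,1)]
B attacks (1,0): yes

Answer: yes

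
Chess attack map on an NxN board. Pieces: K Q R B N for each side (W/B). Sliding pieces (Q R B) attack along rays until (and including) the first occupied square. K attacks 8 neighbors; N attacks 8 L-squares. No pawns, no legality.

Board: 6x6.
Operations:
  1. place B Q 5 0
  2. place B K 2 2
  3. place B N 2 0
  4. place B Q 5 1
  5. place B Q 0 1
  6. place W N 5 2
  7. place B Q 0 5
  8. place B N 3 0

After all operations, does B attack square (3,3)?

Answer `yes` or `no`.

Op 1: place BQ@(5,0)
Op 2: place BK@(2,2)
Op 3: place BN@(2,0)
Op 4: place BQ@(5,1)
Op 5: place BQ@(0,1)
Op 6: place WN@(5,2)
Op 7: place BQ@(0,5)
Op 8: place BN@(3,0)
Per-piece attacks for B:
  BQ@(0,1): attacks (0,2) (0,3) (0,4) (0,5) (0,0) (1,1) (2,1) (3,1) (4,1) (5,1) (1,2) (2,3) (3,4) (4,5) (1,0) [ray(0,1) blocked at (0,5); ray(1,0) blocked at (5,1)]
  BQ@(0,5): attacks (0,4) (0,3) (0,2) (0,1) (1,5) (2,5) (3,5) (4,5) (5,5) (1,4) (2,3) (3,2) (4,1) (5,0) [ray(0,-1) blocked at (0,1); ray(1,-1) blocked at (5,0)]
  BN@(2,0): attacks (3,2) (4,1) (1,2) (0,1)
  BK@(2,2): attacks (2,3) (2,1) (3,2) (1,2) (3,3) (3,1) (1,3) (1,1)
  BN@(3,0): attacks (4,2) (5,1) (2,2) (1,1)
  BQ@(5,0): attacks (5,1) (4,0) (3,0) (4,1) (3,2) (2,3) (1,4) (0,5) [ray(0,1) blocked at (5,1); ray(-1,0) blocked at (3,0); ray(-1,1) blocked at (0,5)]
  BQ@(5,1): attacks (5,2) (5,0) (4,1) (3,1) (2,1) (1,1) (0,1) (4,2) (3,3) (2,4) (1,5) (4,0) [ray(0,1) blocked at (5,2); ray(0,-1) blocked at (5,0); ray(-1,0) blocked at (0,1)]
B attacks (3,3): yes

Answer: yes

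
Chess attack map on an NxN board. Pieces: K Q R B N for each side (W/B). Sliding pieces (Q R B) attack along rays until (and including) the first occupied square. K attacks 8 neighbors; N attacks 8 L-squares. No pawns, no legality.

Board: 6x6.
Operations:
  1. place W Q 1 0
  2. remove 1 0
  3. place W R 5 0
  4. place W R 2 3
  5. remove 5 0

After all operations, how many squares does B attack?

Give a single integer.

Op 1: place WQ@(1,0)
Op 2: remove (1,0)
Op 3: place WR@(5,0)
Op 4: place WR@(2,3)
Op 5: remove (5,0)
Per-piece attacks for B:
Union (0 distinct): (none)

Answer: 0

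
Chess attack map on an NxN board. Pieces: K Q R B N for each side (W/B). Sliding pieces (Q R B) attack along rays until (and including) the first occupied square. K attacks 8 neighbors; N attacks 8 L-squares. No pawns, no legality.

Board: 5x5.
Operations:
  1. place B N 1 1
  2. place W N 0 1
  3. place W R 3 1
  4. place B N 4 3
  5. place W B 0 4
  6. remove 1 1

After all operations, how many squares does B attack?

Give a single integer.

Op 1: place BN@(1,1)
Op 2: place WN@(0,1)
Op 3: place WR@(3,1)
Op 4: place BN@(4,3)
Op 5: place WB@(0,4)
Op 6: remove (1,1)
Per-piece attacks for B:
  BN@(4,3): attacks (2,4) (3,1) (2,2)
Union (3 distinct): (2,2) (2,4) (3,1)

Answer: 3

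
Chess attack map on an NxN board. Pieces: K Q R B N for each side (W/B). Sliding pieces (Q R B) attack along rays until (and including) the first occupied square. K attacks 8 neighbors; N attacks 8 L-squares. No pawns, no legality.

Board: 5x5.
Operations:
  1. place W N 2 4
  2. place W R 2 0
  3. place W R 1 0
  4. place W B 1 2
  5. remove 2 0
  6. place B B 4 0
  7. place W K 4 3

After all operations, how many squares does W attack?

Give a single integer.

Op 1: place WN@(2,4)
Op 2: place WR@(2,0)
Op 3: place WR@(1,0)
Op 4: place WB@(1,2)
Op 5: remove (2,0)
Op 6: place BB@(4,0)
Op 7: place WK@(4,3)
Per-piece attacks for W:
  WR@(1,0): attacks (1,1) (1,2) (2,0) (3,0) (4,0) (0,0) [ray(0,1) blocked at (1,2); ray(1,0) blocked at (4,0)]
  WB@(1,2): attacks (2,3) (3,4) (2,1) (3,0) (0,3) (0,1)
  WN@(2,4): attacks (3,2) (4,3) (1,2) (0,3)
  WK@(4,3): attacks (4,4) (4,2) (3,3) (3,4) (3,2)
Union (16 distinct): (0,0) (0,1) (0,3) (1,1) (1,2) (2,0) (2,1) (2,3) (3,0) (3,2) (3,3) (3,4) (4,0) (4,2) (4,3) (4,4)

Answer: 16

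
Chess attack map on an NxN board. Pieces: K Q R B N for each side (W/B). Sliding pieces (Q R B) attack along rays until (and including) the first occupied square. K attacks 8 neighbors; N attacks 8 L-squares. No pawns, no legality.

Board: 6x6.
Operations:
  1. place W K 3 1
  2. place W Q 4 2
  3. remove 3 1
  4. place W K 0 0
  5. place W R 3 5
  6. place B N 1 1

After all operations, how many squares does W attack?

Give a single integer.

Op 1: place WK@(3,1)
Op 2: place WQ@(4,2)
Op 3: remove (3,1)
Op 4: place WK@(0,0)
Op 5: place WR@(3,5)
Op 6: place BN@(1,1)
Per-piece attacks for W:
  WK@(0,0): attacks (0,1) (1,0) (1,1)
  WR@(3,5): attacks (3,4) (3,3) (3,2) (3,1) (3,0) (4,5) (5,5) (2,5) (1,5) (0,5)
  WQ@(4,2): attacks (4,3) (4,4) (4,5) (4,1) (4,0) (5,2) (3,2) (2,2) (1,2) (0,2) (5,3) (5,1) (3,3) (2,4) (1,5) (3,1) (2,0)
Union (25 distinct): (0,1) (0,2) (0,5) (1,0) (1,1) (1,2) (1,5) (2,0) (2,2) (2,4) (2,5) (3,0) (3,1) (3,2) (3,3) (3,4) (4,0) (4,1) (4,3) (4,4) (4,5) (5,1) (5,2) (5,3) (5,5)

Answer: 25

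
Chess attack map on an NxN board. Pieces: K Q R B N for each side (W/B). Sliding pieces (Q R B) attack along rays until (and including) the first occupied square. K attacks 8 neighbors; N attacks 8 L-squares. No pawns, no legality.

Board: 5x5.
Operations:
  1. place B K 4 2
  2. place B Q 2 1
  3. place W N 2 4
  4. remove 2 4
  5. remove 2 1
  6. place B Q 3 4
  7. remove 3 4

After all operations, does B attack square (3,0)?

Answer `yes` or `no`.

Answer: no

Derivation:
Op 1: place BK@(4,2)
Op 2: place BQ@(2,1)
Op 3: place WN@(2,4)
Op 4: remove (2,4)
Op 5: remove (2,1)
Op 6: place BQ@(3,4)
Op 7: remove (3,4)
Per-piece attacks for B:
  BK@(4,2): attacks (4,3) (4,1) (3,2) (3,3) (3,1)
B attacks (3,0): no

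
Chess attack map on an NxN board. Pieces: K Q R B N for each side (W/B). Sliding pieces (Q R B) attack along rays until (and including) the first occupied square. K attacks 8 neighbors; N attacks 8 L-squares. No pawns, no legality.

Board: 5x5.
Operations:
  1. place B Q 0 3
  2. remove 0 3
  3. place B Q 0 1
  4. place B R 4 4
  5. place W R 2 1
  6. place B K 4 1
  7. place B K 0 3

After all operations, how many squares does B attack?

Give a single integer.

Answer: 20

Derivation:
Op 1: place BQ@(0,3)
Op 2: remove (0,3)
Op 3: place BQ@(0,1)
Op 4: place BR@(4,4)
Op 5: place WR@(2,1)
Op 6: place BK@(4,1)
Op 7: place BK@(0,3)
Per-piece attacks for B:
  BQ@(0,1): attacks (0,2) (0,3) (0,0) (1,1) (2,1) (1,2) (2,3) (3,4) (1,0) [ray(0,1) blocked at (0,3); ray(1,0) blocked at (2,1)]
  BK@(0,3): attacks (0,4) (0,2) (1,3) (1,4) (1,2)
  BK@(4,1): attacks (4,2) (4,0) (3,1) (3,2) (3,0)
  BR@(4,4): attacks (4,3) (4,2) (4,1) (3,4) (2,4) (1,4) (0,4) [ray(0,-1) blocked at (4,1)]
Union (20 distinct): (0,0) (0,2) (0,3) (0,4) (1,0) (1,1) (1,2) (1,3) (1,4) (2,1) (2,3) (2,4) (3,0) (3,1) (3,2) (3,4) (4,0) (4,1) (4,2) (4,3)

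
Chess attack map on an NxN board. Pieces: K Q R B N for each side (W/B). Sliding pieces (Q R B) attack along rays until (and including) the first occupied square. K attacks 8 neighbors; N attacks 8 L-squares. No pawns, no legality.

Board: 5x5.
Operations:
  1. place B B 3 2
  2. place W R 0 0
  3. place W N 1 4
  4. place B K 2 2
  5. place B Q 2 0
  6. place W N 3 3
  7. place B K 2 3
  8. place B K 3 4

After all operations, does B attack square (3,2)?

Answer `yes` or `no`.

Answer: yes

Derivation:
Op 1: place BB@(3,2)
Op 2: place WR@(0,0)
Op 3: place WN@(1,4)
Op 4: place BK@(2,2)
Op 5: place BQ@(2,0)
Op 6: place WN@(3,3)
Op 7: place BK@(2,3)
Op 8: place BK@(3,4)
Per-piece attacks for B:
  BQ@(2,0): attacks (2,1) (2,2) (3,0) (4,0) (1,0) (0,0) (3,1) (4,2) (1,1) (0,2) [ray(0,1) blocked at (2,2); ray(-1,0) blocked at (0,0)]
  BK@(2,2): attacks (2,3) (2,1) (3,2) (1,2) (3,3) (3,1) (1,3) (1,1)
  BK@(2,3): attacks (2,4) (2,2) (3,3) (1,3) (3,4) (3,2) (1,4) (1,2)
  BB@(3,2): attacks (4,3) (4,1) (2,3) (2,1) (1,0) [ray(-1,1) blocked at (2,3)]
  BK@(3,4): attacks (3,3) (4,4) (2,4) (4,3) (2,3)
B attacks (3,2): yes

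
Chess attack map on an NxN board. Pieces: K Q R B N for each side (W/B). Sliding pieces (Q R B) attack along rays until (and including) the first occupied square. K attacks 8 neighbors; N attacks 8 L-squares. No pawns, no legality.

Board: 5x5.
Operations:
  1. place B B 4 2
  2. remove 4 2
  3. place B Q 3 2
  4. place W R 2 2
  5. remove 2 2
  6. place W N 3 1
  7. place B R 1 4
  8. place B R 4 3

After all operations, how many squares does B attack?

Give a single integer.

Answer: 20

Derivation:
Op 1: place BB@(4,2)
Op 2: remove (4,2)
Op 3: place BQ@(3,2)
Op 4: place WR@(2,2)
Op 5: remove (2,2)
Op 6: place WN@(3,1)
Op 7: place BR@(1,4)
Op 8: place BR@(4,3)
Per-piece attacks for B:
  BR@(1,4): attacks (1,3) (1,2) (1,1) (1,0) (2,4) (3,4) (4,4) (0,4)
  BQ@(3,2): attacks (3,3) (3,4) (3,1) (4,2) (2,2) (1,2) (0,2) (4,3) (4,1) (2,3) (1,4) (2,1) (1,0) [ray(0,-1) blocked at (3,1); ray(1,1) blocked at (4,3); ray(-1,1) blocked at (1,4)]
  BR@(4,3): attacks (4,4) (4,2) (4,1) (4,0) (3,3) (2,3) (1,3) (0,3)
Union (20 distinct): (0,2) (0,3) (0,4) (1,0) (1,1) (1,2) (1,3) (1,4) (2,1) (2,2) (2,3) (2,4) (3,1) (3,3) (3,4) (4,0) (4,1) (4,2) (4,3) (4,4)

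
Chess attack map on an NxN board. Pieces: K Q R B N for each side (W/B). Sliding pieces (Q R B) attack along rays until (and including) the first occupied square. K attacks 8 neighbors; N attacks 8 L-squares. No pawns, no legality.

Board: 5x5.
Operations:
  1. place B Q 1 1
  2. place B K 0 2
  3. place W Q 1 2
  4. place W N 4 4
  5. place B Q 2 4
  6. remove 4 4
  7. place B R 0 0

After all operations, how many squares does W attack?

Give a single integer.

Op 1: place BQ@(1,1)
Op 2: place BK@(0,2)
Op 3: place WQ@(1,2)
Op 4: place WN@(4,4)
Op 5: place BQ@(2,4)
Op 6: remove (4,4)
Op 7: place BR@(0,0)
Per-piece attacks for W:
  WQ@(1,2): attacks (1,3) (1,4) (1,1) (2,2) (3,2) (4,2) (0,2) (2,3) (3,4) (2,1) (3,0) (0,3) (0,1) [ray(0,-1) blocked at (1,1); ray(-1,0) blocked at (0,2)]
Union (13 distinct): (0,1) (0,2) (0,3) (1,1) (1,3) (1,4) (2,1) (2,2) (2,3) (3,0) (3,2) (3,4) (4,2)

Answer: 13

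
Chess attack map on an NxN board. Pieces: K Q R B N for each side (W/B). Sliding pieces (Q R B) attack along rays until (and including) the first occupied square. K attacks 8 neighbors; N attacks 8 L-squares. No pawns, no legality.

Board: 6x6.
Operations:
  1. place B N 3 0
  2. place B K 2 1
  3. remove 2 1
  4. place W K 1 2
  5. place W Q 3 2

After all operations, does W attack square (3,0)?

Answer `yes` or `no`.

Op 1: place BN@(3,0)
Op 2: place BK@(2,1)
Op 3: remove (2,1)
Op 4: place WK@(1,2)
Op 5: place WQ@(3,2)
Per-piece attacks for W:
  WK@(1,2): attacks (1,3) (1,1) (2,2) (0,2) (2,3) (2,1) (0,3) (0,1)
  WQ@(3,2): attacks (3,3) (3,4) (3,5) (3,1) (3,0) (4,2) (5,2) (2,2) (1,2) (4,3) (5,4) (4,1) (5,0) (2,3) (1,4) (0,5) (2,1) (1,0) [ray(0,-1) blocked at (3,0); ray(-1,0) blocked at (1,2)]
W attacks (3,0): yes

Answer: yes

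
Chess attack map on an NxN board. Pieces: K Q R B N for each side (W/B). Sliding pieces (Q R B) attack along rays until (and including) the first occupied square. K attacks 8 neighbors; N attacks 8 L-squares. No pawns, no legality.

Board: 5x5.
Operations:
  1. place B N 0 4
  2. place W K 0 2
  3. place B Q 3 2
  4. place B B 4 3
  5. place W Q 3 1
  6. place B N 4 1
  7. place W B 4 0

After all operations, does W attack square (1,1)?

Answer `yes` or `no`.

Answer: yes

Derivation:
Op 1: place BN@(0,4)
Op 2: place WK@(0,2)
Op 3: place BQ@(3,2)
Op 4: place BB@(4,3)
Op 5: place WQ@(3,1)
Op 6: place BN@(4,1)
Op 7: place WB@(4,0)
Per-piece attacks for W:
  WK@(0,2): attacks (0,3) (0,1) (1,2) (1,3) (1,1)
  WQ@(3,1): attacks (3,2) (3,0) (4,1) (2,1) (1,1) (0,1) (4,2) (4,0) (2,2) (1,3) (0,4) (2,0) [ray(0,1) blocked at (3,2); ray(1,0) blocked at (4,1); ray(1,-1) blocked at (4,0); ray(-1,1) blocked at (0,4)]
  WB@(4,0): attacks (3,1) [ray(-1,1) blocked at (3,1)]
W attacks (1,1): yes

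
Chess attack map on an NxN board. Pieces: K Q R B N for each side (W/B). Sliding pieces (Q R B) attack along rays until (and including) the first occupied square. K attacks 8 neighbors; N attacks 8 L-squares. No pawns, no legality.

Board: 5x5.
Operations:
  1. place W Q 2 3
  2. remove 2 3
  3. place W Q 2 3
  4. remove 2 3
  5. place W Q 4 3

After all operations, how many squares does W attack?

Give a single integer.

Op 1: place WQ@(2,3)
Op 2: remove (2,3)
Op 3: place WQ@(2,3)
Op 4: remove (2,3)
Op 5: place WQ@(4,3)
Per-piece attacks for W:
  WQ@(4,3): attacks (4,4) (4,2) (4,1) (4,0) (3,3) (2,3) (1,3) (0,3) (3,4) (3,2) (2,1) (1,0)
Union (12 distinct): (0,3) (1,0) (1,3) (2,1) (2,3) (3,2) (3,3) (3,4) (4,0) (4,1) (4,2) (4,4)

Answer: 12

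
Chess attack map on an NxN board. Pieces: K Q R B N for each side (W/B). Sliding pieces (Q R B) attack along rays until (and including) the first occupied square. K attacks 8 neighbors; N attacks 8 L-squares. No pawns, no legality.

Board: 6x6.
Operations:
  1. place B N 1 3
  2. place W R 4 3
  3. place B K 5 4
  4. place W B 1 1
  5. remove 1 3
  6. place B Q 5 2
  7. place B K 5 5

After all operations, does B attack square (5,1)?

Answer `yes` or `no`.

Op 1: place BN@(1,3)
Op 2: place WR@(4,3)
Op 3: place BK@(5,4)
Op 4: place WB@(1,1)
Op 5: remove (1,3)
Op 6: place BQ@(5,2)
Op 7: place BK@(5,5)
Per-piece attacks for B:
  BQ@(5,2): attacks (5,3) (5,4) (5,1) (5,0) (4,2) (3,2) (2,2) (1,2) (0,2) (4,3) (4,1) (3,0) [ray(0,1) blocked at (5,4); ray(-1,1) blocked at (4,3)]
  BK@(5,4): attacks (5,5) (5,3) (4,4) (4,5) (4,3)
  BK@(5,5): attacks (5,4) (4,5) (4,4)
B attacks (5,1): yes

Answer: yes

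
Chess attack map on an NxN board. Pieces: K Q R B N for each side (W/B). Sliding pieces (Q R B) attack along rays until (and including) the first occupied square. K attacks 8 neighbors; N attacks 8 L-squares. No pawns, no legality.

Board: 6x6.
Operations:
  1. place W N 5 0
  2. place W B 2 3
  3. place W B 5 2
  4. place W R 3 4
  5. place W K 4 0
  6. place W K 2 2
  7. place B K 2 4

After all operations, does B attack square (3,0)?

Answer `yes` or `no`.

Op 1: place WN@(5,0)
Op 2: place WB@(2,3)
Op 3: place WB@(5,2)
Op 4: place WR@(3,4)
Op 5: place WK@(4,0)
Op 6: place WK@(2,2)
Op 7: place BK@(2,4)
Per-piece attacks for B:
  BK@(2,4): attacks (2,5) (2,3) (3,4) (1,4) (3,5) (3,3) (1,5) (1,3)
B attacks (3,0): no

Answer: no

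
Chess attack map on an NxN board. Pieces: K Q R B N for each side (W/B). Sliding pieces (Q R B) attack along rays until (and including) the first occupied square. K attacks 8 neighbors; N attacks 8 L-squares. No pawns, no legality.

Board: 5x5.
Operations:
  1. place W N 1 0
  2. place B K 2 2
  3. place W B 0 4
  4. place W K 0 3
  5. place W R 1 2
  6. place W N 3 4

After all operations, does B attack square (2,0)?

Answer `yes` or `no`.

Answer: no

Derivation:
Op 1: place WN@(1,0)
Op 2: place BK@(2,2)
Op 3: place WB@(0,4)
Op 4: place WK@(0,3)
Op 5: place WR@(1,2)
Op 6: place WN@(3,4)
Per-piece attacks for B:
  BK@(2,2): attacks (2,3) (2,1) (3,2) (1,2) (3,3) (3,1) (1,3) (1,1)
B attacks (2,0): no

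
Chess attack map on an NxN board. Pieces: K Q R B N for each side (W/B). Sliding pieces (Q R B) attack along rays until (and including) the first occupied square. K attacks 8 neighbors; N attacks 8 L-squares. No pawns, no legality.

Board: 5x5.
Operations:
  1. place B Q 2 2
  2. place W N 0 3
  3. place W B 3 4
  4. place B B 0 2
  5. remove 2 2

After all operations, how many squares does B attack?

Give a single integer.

Answer: 4

Derivation:
Op 1: place BQ@(2,2)
Op 2: place WN@(0,3)
Op 3: place WB@(3,4)
Op 4: place BB@(0,2)
Op 5: remove (2,2)
Per-piece attacks for B:
  BB@(0,2): attacks (1,3) (2,4) (1,1) (2,0)
Union (4 distinct): (1,1) (1,3) (2,0) (2,4)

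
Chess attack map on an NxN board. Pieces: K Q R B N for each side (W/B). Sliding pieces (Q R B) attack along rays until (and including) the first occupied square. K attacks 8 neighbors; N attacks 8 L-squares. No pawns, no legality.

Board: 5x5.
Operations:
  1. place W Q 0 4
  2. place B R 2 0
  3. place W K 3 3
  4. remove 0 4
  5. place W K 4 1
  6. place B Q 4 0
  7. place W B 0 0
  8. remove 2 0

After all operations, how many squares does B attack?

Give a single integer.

Answer: 9

Derivation:
Op 1: place WQ@(0,4)
Op 2: place BR@(2,0)
Op 3: place WK@(3,3)
Op 4: remove (0,4)
Op 5: place WK@(4,1)
Op 6: place BQ@(4,0)
Op 7: place WB@(0,0)
Op 8: remove (2,0)
Per-piece attacks for B:
  BQ@(4,0): attacks (4,1) (3,0) (2,0) (1,0) (0,0) (3,1) (2,2) (1,3) (0,4) [ray(0,1) blocked at (4,1); ray(-1,0) blocked at (0,0)]
Union (9 distinct): (0,0) (0,4) (1,0) (1,3) (2,0) (2,2) (3,0) (3,1) (4,1)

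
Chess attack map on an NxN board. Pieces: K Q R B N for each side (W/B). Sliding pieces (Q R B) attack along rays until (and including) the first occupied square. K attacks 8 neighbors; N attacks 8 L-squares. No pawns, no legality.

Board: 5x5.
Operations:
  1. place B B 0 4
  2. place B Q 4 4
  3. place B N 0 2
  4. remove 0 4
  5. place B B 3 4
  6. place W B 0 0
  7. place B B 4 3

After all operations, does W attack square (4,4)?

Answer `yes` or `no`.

Op 1: place BB@(0,4)
Op 2: place BQ@(4,4)
Op 3: place BN@(0,2)
Op 4: remove (0,4)
Op 5: place BB@(3,4)
Op 6: place WB@(0,0)
Op 7: place BB@(4,3)
Per-piece attacks for W:
  WB@(0,0): attacks (1,1) (2,2) (3,3) (4,4) [ray(1,1) blocked at (4,4)]
W attacks (4,4): yes

Answer: yes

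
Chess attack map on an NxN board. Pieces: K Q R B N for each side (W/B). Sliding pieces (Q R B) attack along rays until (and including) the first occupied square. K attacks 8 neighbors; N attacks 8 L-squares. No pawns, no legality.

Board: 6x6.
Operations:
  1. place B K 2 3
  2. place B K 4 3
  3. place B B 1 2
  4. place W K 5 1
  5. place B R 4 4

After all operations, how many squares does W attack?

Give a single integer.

Op 1: place BK@(2,3)
Op 2: place BK@(4,3)
Op 3: place BB@(1,2)
Op 4: place WK@(5,1)
Op 5: place BR@(4,4)
Per-piece attacks for W:
  WK@(5,1): attacks (5,2) (5,0) (4,1) (4,2) (4,0)
Union (5 distinct): (4,0) (4,1) (4,2) (5,0) (5,2)

Answer: 5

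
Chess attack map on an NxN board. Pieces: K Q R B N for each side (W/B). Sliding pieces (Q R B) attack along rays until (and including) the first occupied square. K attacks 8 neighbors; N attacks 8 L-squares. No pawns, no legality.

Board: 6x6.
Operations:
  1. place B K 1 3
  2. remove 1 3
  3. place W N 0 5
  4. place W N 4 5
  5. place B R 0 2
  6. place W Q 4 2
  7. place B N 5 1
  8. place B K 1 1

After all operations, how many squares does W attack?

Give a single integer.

Answer: 18

Derivation:
Op 1: place BK@(1,3)
Op 2: remove (1,3)
Op 3: place WN@(0,5)
Op 4: place WN@(4,5)
Op 5: place BR@(0,2)
Op 6: place WQ@(4,2)
Op 7: place BN@(5,1)
Op 8: place BK@(1,1)
Per-piece attacks for W:
  WN@(0,5): attacks (1,3) (2,4)
  WQ@(4,2): attacks (4,3) (4,4) (4,5) (4,1) (4,0) (5,2) (3,2) (2,2) (1,2) (0,2) (5,3) (5,1) (3,3) (2,4) (1,5) (3,1) (2,0) [ray(0,1) blocked at (4,5); ray(-1,0) blocked at (0,2); ray(1,-1) blocked at (5,1)]
  WN@(4,5): attacks (5,3) (3,3) (2,4)
Union (18 distinct): (0,2) (1,2) (1,3) (1,5) (2,0) (2,2) (2,4) (3,1) (3,2) (3,3) (4,0) (4,1) (4,3) (4,4) (4,5) (5,1) (5,2) (5,3)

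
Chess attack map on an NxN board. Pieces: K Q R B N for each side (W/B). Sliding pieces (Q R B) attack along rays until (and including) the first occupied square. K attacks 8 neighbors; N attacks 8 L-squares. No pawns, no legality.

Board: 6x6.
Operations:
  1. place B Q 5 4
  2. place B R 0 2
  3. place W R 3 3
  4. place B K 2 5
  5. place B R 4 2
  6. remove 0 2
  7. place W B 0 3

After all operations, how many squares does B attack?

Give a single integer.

Op 1: place BQ@(5,4)
Op 2: place BR@(0,2)
Op 3: place WR@(3,3)
Op 4: place BK@(2,5)
Op 5: place BR@(4,2)
Op 6: remove (0,2)
Op 7: place WB@(0,3)
Per-piece attacks for B:
  BK@(2,5): attacks (2,4) (3,5) (1,5) (3,4) (1,4)
  BR@(4,2): attacks (4,3) (4,4) (4,5) (4,1) (4,0) (5,2) (3,2) (2,2) (1,2) (0,2)
  BQ@(5,4): attacks (5,5) (5,3) (5,2) (5,1) (5,0) (4,4) (3,4) (2,4) (1,4) (0,4) (4,5) (4,3) (3,2) (2,1) (1,0)
Union (22 distinct): (0,2) (0,4) (1,0) (1,2) (1,4) (1,5) (2,1) (2,2) (2,4) (3,2) (3,4) (3,5) (4,0) (4,1) (4,3) (4,4) (4,5) (5,0) (5,1) (5,2) (5,3) (5,5)

Answer: 22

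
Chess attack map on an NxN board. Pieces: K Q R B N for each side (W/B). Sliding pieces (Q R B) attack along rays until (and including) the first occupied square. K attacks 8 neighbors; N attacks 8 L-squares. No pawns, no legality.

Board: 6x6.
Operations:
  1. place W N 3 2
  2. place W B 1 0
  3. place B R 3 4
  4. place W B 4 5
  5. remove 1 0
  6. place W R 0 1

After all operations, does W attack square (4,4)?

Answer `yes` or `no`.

Op 1: place WN@(3,2)
Op 2: place WB@(1,0)
Op 3: place BR@(3,4)
Op 4: place WB@(4,5)
Op 5: remove (1,0)
Op 6: place WR@(0,1)
Per-piece attacks for W:
  WR@(0,1): attacks (0,2) (0,3) (0,4) (0,5) (0,0) (1,1) (2,1) (3,1) (4,1) (5,1)
  WN@(3,2): attacks (4,4) (5,3) (2,4) (1,3) (4,0) (5,1) (2,0) (1,1)
  WB@(4,5): attacks (5,4) (3,4) [ray(-1,-1) blocked at (3,4)]
W attacks (4,4): yes

Answer: yes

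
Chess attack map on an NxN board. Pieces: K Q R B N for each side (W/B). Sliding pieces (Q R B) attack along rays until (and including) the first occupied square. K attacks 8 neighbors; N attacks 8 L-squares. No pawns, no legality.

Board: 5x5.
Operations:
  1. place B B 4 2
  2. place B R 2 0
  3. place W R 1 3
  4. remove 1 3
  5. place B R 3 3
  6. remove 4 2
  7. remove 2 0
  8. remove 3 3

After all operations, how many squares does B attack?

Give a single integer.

Answer: 0

Derivation:
Op 1: place BB@(4,2)
Op 2: place BR@(2,0)
Op 3: place WR@(1,3)
Op 4: remove (1,3)
Op 5: place BR@(3,3)
Op 6: remove (4,2)
Op 7: remove (2,0)
Op 8: remove (3,3)
Per-piece attacks for B:
Union (0 distinct): (none)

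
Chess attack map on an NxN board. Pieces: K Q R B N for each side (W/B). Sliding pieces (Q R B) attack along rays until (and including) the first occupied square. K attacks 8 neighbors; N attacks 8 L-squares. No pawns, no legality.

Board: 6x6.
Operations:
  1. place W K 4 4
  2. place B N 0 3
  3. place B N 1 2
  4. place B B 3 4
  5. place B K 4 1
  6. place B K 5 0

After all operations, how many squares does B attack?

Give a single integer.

Op 1: place WK@(4,4)
Op 2: place BN@(0,3)
Op 3: place BN@(1,2)
Op 4: place BB@(3,4)
Op 5: place BK@(4,1)
Op 6: place BK@(5,0)
Per-piece attacks for B:
  BN@(0,3): attacks (1,5) (2,4) (1,1) (2,2)
  BN@(1,2): attacks (2,4) (3,3) (0,4) (2,0) (3,1) (0,0)
  BB@(3,4): attacks (4,5) (4,3) (5,2) (2,5) (2,3) (1,2) [ray(-1,-1) blocked at (1,2)]
  BK@(4,1): attacks (4,2) (4,0) (5,1) (3,1) (5,2) (5,0) (3,2) (3,0)
  BK@(5,0): attacks (5,1) (4,0) (4,1)
Union (22 distinct): (0,0) (0,4) (1,1) (1,2) (1,5) (2,0) (2,2) (2,3) (2,4) (2,5) (3,0) (3,1) (3,2) (3,3) (4,0) (4,1) (4,2) (4,3) (4,5) (5,0) (5,1) (5,2)

Answer: 22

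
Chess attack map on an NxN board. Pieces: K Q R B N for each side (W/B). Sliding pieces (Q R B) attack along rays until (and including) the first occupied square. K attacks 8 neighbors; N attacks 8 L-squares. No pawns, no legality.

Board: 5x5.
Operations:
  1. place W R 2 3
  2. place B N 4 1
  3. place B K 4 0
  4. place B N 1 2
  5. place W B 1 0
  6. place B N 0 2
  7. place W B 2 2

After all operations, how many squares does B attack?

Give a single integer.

Op 1: place WR@(2,3)
Op 2: place BN@(4,1)
Op 3: place BK@(4,0)
Op 4: place BN@(1,2)
Op 5: place WB@(1,0)
Op 6: place BN@(0,2)
Op 7: place WB@(2,2)
Per-piece attacks for B:
  BN@(0,2): attacks (1,4) (2,3) (1,0) (2,1)
  BN@(1,2): attacks (2,4) (3,3) (0,4) (2,0) (3,1) (0,0)
  BK@(4,0): attacks (4,1) (3,0) (3,1)
  BN@(4,1): attacks (3,3) (2,2) (2,0)
Union (13 distinct): (0,0) (0,4) (1,0) (1,4) (2,0) (2,1) (2,2) (2,3) (2,4) (3,0) (3,1) (3,3) (4,1)

Answer: 13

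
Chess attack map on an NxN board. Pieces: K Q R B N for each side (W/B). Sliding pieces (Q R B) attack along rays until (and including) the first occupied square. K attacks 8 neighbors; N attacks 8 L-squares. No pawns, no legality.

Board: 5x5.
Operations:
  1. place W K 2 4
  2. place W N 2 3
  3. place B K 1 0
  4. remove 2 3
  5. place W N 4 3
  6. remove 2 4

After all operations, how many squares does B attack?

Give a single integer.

Answer: 5

Derivation:
Op 1: place WK@(2,4)
Op 2: place WN@(2,3)
Op 3: place BK@(1,0)
Op 4: remove (2,3)
Op 5: place WN@(4,3)
Op 6: remove (2,4)
Per-piece attacks for B:
  BK@(1,0): attacks (1,1) (2,0) (0,0) (2,1) (0,1)
Union (5 distinct): (0,0) (0,1) (1,1) (2,0) (2,1)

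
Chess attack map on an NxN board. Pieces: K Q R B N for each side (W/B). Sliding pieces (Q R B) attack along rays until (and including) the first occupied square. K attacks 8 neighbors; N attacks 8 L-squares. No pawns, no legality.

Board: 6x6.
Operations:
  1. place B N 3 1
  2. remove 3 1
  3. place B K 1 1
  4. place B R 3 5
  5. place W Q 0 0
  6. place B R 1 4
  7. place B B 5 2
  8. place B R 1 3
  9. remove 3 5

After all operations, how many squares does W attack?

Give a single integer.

Op 1: place BN@(3,1)
Op 2: remove (3,1)
Op 3: place BK@(1,1)
Op 4: place BR@(3,5)
Op 5: place WQ@(0,0)
Op 6: place BR@(1,4)
Op 7: place BB@(5,2)
Op 8: place BR@(1,3)
Op 9: remove (3,5)
Per-piece attacks for W:
  WQ@(0,0): attacks (0,1) (0,2) (0,3) (0,4) (0,5) (1,0) (2,0) (3,0) (4,0) (5,0) (1,1) [ray(1,1) blocked at (1,1)]
Union (11 distinct): (0,1) (0,2) (0,3) (0,4) (0,5) (1,0) (1,1) (2,0) (3,0) (4,0) (5,0)

Answer: 11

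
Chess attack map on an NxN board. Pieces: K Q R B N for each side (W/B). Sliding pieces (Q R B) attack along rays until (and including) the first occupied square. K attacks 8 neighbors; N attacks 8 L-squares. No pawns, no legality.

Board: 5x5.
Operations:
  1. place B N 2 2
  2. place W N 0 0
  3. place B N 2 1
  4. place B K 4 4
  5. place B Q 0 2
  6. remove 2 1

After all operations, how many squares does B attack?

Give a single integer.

Op 1: place BN@(2,2)
Op 2: place WN@(0,0)
Op 3: place BN@(2,1)
Op 4: place BK@(4,4)
Op 5: place BQ@(0,2)
Op 6: remove (2,1)
Per-piece attacks for B:
  BQ@(0,2): attacks (0,3) (0,4) (0,1) (0,0) (1,2) (2,2) (1,3) (2,4) (1,1) (2,0) [ray(0,-1) blocked at (0,0); ray(1,0) blocked at (2,2)]
  BN@(2,2): attacks (3,4) (4,3) (1,4) (0,3) (3,0) (4,1) (1,0) (0,1)
  BK@(4,4): attacks (4,3) (3,4) (3,3)
Union (17 distinct): (0,0) (0,1) (0,3) (0,4) (1,0) (1,1) (1,2) (1,3) (1,4) (2,0) (2,2) (2,4) (3,0) (3,3) (3,4) (4,1) (4,3)

Answer: 17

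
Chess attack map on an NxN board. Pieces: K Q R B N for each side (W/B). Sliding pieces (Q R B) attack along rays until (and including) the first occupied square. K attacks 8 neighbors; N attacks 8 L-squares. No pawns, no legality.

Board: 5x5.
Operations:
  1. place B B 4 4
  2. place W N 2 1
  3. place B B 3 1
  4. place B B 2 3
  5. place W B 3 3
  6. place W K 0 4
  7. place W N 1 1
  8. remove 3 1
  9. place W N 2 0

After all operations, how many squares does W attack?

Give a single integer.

Op 1: place BB@(4,4)
Op 2: place WN@(2,1)
Op 3: place BB@(3,1)
Op 4: place BB@(2,3)
Op 5: place WB@(3,3)
Op 6: place WK@(0,4)
Op 7: place WN@(1,1)
Op 8: remove (3,1)
Op 9: place WN@(2,0)
Per-piece attacks for W:
  WK@(0,4): attacks (0,3) (1,4) (1,3)
  WN@(1,1): attacks (2,3) (3,2) (0,3) (3,0)
  WN@(2,0): attacks (3,2) (4,1) (1,2) (0,1)
  WN@(2,1): attacks (3,3) (4,2) (1,3) (0,2) (4,0) (0,0)
  WB@(3,3): attacks (4,4) (4,2) (2,4) (2,2) (1,1) [ray(1,1) blocked at (4,4); ray(-1,-1) blocked at (1,1)]
Union (18 distinct): (0,0) (0,1) (0,2) (0,3) (1,1) (1,2) (1,3) (1,4) (2,2) (2,3) (2,4) (3,0) (3,2) (3,3) (4,0) (4,1) (4,2) (4,4)

Answer: 18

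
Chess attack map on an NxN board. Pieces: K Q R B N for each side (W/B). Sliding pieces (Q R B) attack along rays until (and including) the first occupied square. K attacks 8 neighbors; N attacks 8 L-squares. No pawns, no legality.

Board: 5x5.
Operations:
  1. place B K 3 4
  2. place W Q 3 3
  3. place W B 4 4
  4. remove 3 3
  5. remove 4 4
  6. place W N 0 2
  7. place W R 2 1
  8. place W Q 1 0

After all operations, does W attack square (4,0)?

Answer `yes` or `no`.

Answer: yes

Derivation:
Op 1: place BK@(3,4)
Op 2: place WQ@(3,3)
Op 3: place WB@(4,4)
Op 4: remove (3,3)
Op 5: remove (4,4)
Op 6: place WN@(0,2)
Op 7: place WR@(2,1)
Op 8: place WQ@(1,0)
Per-piece attacks for W:
  WN@(0,2): attacks (1,4) (2,3) (1,0) (2,1)
  WQ@(1,0): attacks (1,1) (1,2) (1,3) (1,4) (2,0) (3,0) (4,0) (0,0) (2,1) (0,1) [ray(1,1) blocked at (2,1)]
  WR@(2,1): attacks (2,2) (2,3) (2,4) (2,0) (3,1) (4,1) (1,1) (0,1)
W attacks (4,0): yes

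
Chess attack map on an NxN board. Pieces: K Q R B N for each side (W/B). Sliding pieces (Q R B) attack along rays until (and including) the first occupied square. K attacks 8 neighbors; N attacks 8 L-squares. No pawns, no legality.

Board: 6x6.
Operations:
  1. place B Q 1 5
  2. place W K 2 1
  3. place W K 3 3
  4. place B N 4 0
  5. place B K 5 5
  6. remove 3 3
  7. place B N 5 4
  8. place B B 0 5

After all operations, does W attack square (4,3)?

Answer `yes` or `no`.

Op 1: place BQ@(1,5)
Op 2: place WK@(2,1)
Op 3: place WK@(3,3)
Op 4: place BN@(4,0)
Op 5: place BK@(5,5)
Op 6: remove (3,3)
Op 7: place BN@(5,4)
Op 8: place BB@(0,5)
Per-piece attacks for W:
  WK@(2,1): attacks (2,2) (2,0) (3,1) (1,1) (3,2) (3,0) (1,2) (1,0)
W attacks (4,3): no

Answer: no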